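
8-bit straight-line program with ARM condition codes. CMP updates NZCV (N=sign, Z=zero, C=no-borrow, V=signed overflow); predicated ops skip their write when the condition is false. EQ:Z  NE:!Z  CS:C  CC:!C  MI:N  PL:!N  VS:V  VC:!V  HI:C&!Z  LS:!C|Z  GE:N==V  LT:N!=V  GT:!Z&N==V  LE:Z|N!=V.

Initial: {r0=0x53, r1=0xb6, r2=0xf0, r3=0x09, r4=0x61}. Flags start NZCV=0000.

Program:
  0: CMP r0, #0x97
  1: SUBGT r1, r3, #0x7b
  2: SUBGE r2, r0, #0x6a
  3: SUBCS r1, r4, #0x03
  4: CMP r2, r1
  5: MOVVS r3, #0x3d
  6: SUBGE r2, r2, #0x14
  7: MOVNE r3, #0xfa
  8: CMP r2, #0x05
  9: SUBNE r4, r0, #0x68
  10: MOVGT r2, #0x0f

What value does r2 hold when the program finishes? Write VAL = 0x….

VAL = 0xd5

0: ✓ CMP  NZCV=1001
1: ✓ SUBGT  r1←0x8e
2: ✓ SUBGE  r2←0xe9
3: · SUBCS
4: ✓ CMP  NZCV=0010
5: · MOVVS
6: ✓ SUBGE  r2←0xd5
7: ✓ MOVNE  r3←0xfa
8: ✓ CMP  NZCV=1010
9: ✓ SUBNE  r4←0xeb
10: · MOVGT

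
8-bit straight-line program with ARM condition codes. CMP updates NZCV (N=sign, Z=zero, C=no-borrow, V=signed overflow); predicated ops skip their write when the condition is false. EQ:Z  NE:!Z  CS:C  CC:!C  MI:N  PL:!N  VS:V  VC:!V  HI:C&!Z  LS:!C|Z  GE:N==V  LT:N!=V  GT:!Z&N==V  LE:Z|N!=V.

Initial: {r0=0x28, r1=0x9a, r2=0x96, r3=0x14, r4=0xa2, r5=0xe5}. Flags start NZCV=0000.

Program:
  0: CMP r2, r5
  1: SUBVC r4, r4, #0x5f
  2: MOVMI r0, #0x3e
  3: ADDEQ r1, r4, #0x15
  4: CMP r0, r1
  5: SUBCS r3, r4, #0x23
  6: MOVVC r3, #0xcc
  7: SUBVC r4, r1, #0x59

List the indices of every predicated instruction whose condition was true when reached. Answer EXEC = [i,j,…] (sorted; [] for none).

EXEC = [1,2]

0: ✓ CMP  NZCV=1000
1: ✓ SUBVC  r4←0x43
2: ✓ MOVMI  r0←0x3e
3: · ADDEQ
4: ✓ CMP  NZCV=1001
5: · SUBCS
6: · MOVVC
7: · SUBVC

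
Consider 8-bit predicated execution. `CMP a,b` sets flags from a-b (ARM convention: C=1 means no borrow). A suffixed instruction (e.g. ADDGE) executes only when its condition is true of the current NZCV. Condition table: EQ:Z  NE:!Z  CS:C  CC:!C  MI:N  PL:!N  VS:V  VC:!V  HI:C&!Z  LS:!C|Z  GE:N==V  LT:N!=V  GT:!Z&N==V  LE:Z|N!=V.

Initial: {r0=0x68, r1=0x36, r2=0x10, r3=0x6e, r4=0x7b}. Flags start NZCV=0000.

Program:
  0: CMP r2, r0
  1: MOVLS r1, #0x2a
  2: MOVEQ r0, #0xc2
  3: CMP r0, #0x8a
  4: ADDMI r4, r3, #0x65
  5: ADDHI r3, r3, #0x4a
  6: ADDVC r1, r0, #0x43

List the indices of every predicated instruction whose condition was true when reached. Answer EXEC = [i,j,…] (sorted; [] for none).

EXEC = [1,4]

0: ✓ CMP  NZCV=1000
1: ✓ MOVLS  r1←0x2a
2: · MOVEQ
3: ✓ CMP  NZCV=1001
4: ✓ ADDMI  r4←0xd3
5: · ADDHI
6: · ADDVC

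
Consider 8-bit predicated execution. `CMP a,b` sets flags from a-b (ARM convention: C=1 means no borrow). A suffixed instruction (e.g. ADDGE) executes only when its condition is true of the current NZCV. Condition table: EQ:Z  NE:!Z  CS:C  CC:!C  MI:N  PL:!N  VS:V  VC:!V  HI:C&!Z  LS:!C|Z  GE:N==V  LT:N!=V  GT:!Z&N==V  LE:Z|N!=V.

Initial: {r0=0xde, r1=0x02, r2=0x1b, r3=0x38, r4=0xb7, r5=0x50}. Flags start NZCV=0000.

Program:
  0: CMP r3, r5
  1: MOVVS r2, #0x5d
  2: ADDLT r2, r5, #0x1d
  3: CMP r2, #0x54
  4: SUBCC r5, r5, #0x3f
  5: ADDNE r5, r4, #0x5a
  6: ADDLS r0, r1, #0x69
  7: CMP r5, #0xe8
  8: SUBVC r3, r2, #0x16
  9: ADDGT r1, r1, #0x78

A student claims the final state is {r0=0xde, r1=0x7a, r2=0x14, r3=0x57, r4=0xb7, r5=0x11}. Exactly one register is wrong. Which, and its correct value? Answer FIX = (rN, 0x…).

0: ✓ CMP  NZCV=1000
1: · MOVVS
2: ✓ ADDLT  r2←0x6d
3: ✓ CMP  NZCV=0010
4: · SUBCC
5: ✓ ADDNE  r5←0x11
6: · ADDLS
7: ✓ CMP  NZCV=0000
8: ✓ SUBVC  r3←0x57
9: ✓ ADDGT  r1←0x7a

FIX = (r2, 0x6d)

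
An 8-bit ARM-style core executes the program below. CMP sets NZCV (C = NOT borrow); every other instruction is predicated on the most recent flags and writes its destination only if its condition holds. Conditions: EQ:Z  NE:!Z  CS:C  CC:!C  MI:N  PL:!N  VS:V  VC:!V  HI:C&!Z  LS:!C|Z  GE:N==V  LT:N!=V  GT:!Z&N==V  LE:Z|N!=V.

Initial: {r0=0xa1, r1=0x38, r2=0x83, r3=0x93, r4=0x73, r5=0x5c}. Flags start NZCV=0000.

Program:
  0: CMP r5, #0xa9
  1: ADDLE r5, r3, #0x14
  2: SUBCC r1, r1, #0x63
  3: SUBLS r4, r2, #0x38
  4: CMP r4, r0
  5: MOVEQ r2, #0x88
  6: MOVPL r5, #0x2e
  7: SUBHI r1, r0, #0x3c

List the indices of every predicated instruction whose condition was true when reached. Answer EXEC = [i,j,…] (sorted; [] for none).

[0] flags=1001 → (cmp)
[1] flags=1001 LE?F → skip
[2] flags=1001 CC?T → r1=0xd5
[3] flags=1001 LS?T → r4=0x4b
[4] flags=1001 → (cmp)
[5] flags=1001 EQ?F → skip
[6] flags=1001 PL?F → skip
[7] flags=1001 HI?F → skip

EXEC = [2,3]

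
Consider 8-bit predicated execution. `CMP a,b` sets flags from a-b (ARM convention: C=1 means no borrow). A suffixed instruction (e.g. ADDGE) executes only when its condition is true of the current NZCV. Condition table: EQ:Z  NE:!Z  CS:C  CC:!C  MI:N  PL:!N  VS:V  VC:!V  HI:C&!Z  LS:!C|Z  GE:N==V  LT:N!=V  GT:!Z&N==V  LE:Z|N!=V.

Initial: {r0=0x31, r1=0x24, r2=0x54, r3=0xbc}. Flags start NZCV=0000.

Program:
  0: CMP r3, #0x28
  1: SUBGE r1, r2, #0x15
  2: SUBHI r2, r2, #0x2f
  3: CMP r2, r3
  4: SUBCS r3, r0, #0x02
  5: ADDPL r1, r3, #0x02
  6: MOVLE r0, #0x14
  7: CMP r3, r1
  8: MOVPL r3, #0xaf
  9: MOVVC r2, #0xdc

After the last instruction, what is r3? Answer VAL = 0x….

VAL = 0xbc

0: ✓ CMP  NZCV=1010
1: · SUBGE
2: ✓ SUBHI  r2←0x25
3: ✓ CMP  NZCV=0000
4: · SUBCS
5: ✓ ADDPL  r1←0xbe
6: · MOVLE
7: ✓ CMP  NZCV=1000
8: · MOVPL
9: ✓ MOVVC  r2←0xdc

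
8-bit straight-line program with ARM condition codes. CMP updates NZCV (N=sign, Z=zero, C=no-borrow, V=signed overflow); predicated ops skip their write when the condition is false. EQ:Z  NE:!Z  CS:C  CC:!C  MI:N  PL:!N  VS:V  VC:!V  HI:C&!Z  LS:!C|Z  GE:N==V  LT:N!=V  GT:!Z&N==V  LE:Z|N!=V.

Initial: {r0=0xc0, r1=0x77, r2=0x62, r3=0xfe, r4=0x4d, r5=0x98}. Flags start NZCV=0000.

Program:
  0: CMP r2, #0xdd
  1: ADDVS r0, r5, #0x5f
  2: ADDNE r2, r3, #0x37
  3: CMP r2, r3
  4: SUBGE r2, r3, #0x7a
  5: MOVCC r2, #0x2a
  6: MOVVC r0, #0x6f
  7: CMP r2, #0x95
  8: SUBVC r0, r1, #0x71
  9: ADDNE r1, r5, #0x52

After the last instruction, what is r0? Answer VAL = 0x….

[0] flags=1001 → (cmp)
[1] flags=1001 VS?T → r0=0xf7
[2] flags=1001 NE?T → r2=0x35
[3] flags=0000 → (cmp)
[4] flags=0000 GE?T → r2=0x84
[5] flags=0000 CC?T → r2=0x2a
[6] flags=0000 VC?T → r0=0x6f
[7] flags=1001 → (cmp)
[8] flags=1001 VC?F → skip
[9] flags=1001 NE?T → r1=0xea

VAL = 0x6f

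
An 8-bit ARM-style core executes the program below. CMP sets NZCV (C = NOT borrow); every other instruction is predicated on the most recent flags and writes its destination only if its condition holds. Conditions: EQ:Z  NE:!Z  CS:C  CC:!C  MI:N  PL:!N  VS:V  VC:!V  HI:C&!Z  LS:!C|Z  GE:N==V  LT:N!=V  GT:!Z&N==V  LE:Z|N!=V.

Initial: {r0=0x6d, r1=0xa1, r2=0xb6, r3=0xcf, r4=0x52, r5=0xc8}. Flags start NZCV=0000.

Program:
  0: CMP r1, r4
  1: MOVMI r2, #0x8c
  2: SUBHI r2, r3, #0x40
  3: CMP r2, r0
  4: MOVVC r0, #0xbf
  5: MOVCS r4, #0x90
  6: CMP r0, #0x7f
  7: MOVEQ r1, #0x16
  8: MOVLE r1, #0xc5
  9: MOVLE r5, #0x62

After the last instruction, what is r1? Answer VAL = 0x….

[0] flags=0011 → (cmp)
[1] flags=0011 MI?F → skip
[2] flags=0011 HI?T → r2=0x8f
[3] flags=0011 → (cmp)
[4] flags=0011 VC?F → skip
[5] flags=0011 CS?T → r4=0x90
[6] flags=1000 → (cmp)
[7] flags=1000 EQ?F → skip
[8] flags=1000 LE?T → r1=0xc5
[9] flags=1000 LE?T → r5=0x62

VAL = 0xc5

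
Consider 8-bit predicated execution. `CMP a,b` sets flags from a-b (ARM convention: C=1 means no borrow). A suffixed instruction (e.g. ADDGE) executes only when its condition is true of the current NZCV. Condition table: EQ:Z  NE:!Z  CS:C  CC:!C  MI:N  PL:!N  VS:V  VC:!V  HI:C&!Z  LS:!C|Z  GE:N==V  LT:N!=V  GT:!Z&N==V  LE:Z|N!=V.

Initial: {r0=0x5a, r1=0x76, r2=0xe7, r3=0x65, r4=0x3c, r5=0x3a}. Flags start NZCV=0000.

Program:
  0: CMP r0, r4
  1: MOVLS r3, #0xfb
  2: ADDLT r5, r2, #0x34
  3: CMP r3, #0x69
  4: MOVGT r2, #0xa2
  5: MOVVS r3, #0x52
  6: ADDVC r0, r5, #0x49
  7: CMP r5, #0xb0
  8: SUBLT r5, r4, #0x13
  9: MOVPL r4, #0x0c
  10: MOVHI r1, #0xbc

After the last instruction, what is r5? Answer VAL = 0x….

VAL = 0x3a

0: ✓ CMP  NZCV=0010
1: · MOVLS
2: · ADDLT
3: ✓ CMP  NZCV=1000
4: · MOVGT
5: · MOVVS
6: ✓ ADDVC  r0←0x83
7: ✓ CMP  NZCV=1001
8: · SUBLT
9: · MOVPL
10: · MOVHI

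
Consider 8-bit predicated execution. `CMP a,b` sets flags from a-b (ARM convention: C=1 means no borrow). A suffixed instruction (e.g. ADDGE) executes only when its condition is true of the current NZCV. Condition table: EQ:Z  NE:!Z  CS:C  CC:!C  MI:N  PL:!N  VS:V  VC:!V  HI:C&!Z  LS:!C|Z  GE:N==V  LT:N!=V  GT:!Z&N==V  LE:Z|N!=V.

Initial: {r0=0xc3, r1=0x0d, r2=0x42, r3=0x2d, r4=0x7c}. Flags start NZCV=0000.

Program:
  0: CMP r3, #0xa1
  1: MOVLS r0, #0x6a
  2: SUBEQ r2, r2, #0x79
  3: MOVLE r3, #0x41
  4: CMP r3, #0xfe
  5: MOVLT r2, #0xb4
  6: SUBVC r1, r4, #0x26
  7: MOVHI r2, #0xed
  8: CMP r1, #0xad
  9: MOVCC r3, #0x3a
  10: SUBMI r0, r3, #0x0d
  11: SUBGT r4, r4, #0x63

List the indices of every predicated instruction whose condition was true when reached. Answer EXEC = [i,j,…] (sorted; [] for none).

EXEC = [1,6,9,10,11]

0: ✓ CMP  NZCV=1001
1: ✓ MOVLS  r0←0x6a
2: · SUBEQ
3: · MOVLE
4: ✓ CMP  NZCV=0000
5: · MOVLT
6: ✓ SUBVC  r1←0x56
7: · MOVHI
8: ✓ CMP  NZCV=1001
9: ✓ MOVCC  r3←0x3a
10: ✓ SUBMI  r0←0x2d
11: ✓ SUBGT  r4←0x19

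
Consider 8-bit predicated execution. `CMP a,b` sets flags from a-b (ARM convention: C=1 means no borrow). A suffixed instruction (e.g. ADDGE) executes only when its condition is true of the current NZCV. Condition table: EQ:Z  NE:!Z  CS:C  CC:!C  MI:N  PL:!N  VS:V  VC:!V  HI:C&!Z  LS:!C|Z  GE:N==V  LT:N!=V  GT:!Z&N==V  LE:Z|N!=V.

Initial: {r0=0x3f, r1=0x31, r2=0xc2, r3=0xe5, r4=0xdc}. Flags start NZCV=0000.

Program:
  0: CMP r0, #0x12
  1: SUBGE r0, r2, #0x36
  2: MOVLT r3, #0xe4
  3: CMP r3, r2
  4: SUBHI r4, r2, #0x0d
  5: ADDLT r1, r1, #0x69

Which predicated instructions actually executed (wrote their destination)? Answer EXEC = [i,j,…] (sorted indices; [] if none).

EXEC = [1,4]

[0] flags=0010 → (cmp)
[1] flags=0010 GE?T → r0=0x8c
[2] flags=0010 LT?F → skip
[3] flags=0010 → (cmp)
[4] flags=0010 HI?T → r4=0xb5
[5] flags=0010 LT?F → skip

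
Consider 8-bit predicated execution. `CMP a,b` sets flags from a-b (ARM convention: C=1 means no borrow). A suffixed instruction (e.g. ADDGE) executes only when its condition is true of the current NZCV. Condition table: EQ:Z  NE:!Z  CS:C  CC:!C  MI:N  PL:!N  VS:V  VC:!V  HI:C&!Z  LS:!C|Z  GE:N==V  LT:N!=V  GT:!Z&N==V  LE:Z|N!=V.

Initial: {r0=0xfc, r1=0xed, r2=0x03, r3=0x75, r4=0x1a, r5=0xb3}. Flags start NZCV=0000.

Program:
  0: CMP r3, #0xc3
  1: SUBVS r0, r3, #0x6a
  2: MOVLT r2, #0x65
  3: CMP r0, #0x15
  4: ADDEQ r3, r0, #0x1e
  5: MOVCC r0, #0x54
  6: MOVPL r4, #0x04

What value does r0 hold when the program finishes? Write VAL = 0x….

0: ✓ CMP  NZCV=1001
1: ✓ SUBVS  r0←0x0b
2: · MOVLT
3: ✓ CMP  NZCV=1000
4: · ADDEQ
5: ✓ MOVCC  r0←0x54
6: · MOVPL

VAL = 0x54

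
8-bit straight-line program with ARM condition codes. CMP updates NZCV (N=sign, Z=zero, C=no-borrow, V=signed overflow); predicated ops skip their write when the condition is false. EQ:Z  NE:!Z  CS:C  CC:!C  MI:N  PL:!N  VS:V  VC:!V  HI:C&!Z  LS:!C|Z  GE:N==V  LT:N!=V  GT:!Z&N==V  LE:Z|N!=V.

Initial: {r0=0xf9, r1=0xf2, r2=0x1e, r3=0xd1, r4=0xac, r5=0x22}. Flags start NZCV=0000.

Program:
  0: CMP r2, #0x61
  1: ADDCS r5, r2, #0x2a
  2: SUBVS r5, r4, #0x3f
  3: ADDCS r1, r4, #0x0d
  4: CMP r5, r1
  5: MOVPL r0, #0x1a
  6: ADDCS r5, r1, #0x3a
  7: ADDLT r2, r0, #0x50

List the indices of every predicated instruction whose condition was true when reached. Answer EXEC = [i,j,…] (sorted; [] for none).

[0] flags=1000 → (cmp)
[1] flags=1000 CS?F → skip
[2] flags=1000 VS?F → skip
[3] flags=1000 CS?F → skip
[4] flags=0000 → (cmp)
[5] flags=0000 PL?T → r0=0x1a
[6] flags=0000 CS?F → skip
[7] flags=0000 LT?F → skip

EXEC = [5]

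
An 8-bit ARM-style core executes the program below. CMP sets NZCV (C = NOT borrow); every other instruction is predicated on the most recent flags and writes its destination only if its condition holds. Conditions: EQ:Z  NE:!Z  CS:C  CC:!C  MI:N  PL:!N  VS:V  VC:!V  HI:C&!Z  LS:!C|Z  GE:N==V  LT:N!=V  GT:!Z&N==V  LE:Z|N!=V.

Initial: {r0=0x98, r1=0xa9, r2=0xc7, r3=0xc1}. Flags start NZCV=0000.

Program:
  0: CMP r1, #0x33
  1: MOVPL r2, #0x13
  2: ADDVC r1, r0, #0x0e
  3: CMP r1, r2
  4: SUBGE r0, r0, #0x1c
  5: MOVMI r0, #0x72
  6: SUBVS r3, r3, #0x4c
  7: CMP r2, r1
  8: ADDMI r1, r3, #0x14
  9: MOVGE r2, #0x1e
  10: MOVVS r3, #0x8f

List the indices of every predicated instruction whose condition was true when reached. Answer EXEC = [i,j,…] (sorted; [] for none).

EXEC = [1,5,9]

0: ✓ CMP  NZCV=0011
1: ✓ MOVPL  r2←0x13
2: · ADDVC
3: ✓ CMP  NZCV=1010
4: · SUBGE
5: ✓ MOVMI  r0←0x72
6: · SUBVS
7: ✓ CMP  NZCV=0000
8: · ADDMI
9: ✓ MOVGE  r2←0x1e
10: · MOVVS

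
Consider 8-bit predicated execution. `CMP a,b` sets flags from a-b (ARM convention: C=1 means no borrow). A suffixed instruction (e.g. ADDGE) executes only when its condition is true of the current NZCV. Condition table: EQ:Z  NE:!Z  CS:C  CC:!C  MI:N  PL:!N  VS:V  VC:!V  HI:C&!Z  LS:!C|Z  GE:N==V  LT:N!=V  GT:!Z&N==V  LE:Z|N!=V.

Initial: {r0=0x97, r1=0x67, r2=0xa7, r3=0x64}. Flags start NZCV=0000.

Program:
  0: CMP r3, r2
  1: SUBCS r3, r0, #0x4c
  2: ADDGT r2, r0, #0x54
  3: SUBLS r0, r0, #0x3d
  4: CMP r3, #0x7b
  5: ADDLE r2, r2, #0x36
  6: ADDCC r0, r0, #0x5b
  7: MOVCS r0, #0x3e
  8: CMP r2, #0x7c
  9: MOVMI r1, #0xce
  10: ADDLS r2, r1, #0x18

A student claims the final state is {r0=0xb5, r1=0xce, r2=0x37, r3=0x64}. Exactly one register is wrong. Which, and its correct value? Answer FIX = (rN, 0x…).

0: ✓ CMP  NZCV=1001
1: · SUBCS
2: ✓ ADDGT  r2←0xeb
3: ✓ SUBLS  r0←0x5a
4: ✓ CMP  NZCV=1000
5: ✓ ADDLE  r2←0x21
6: ✓ ADDCC  r0←0xb5
7: · MOVCS
8: ✓ CMP  NZCV=1000
9: ✓ MOVMI  r1←0xce
10: ✓ ADDLS  r2←0xe6

FIX = (r2, 0xe6)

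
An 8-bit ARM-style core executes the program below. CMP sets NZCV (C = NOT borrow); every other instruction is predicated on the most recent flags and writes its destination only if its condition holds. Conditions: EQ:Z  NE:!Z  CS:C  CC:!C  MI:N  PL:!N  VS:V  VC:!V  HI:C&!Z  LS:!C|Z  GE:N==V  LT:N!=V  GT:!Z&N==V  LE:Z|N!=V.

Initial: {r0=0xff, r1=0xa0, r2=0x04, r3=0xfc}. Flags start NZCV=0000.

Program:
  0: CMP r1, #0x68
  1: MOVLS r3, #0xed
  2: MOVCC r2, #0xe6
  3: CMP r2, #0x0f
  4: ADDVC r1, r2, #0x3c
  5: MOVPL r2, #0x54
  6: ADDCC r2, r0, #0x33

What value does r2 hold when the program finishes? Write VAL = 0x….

0: ✓ CMP  NZCV=0011
1: · MOVLS
2: · MOVCC
3: ✓ CMP  NZCV=1000
4: ✓ ADDVC  r1←0x40
5: · MOVPL
6: ✓ ADDCC  r2←0x32

VAL = 0x32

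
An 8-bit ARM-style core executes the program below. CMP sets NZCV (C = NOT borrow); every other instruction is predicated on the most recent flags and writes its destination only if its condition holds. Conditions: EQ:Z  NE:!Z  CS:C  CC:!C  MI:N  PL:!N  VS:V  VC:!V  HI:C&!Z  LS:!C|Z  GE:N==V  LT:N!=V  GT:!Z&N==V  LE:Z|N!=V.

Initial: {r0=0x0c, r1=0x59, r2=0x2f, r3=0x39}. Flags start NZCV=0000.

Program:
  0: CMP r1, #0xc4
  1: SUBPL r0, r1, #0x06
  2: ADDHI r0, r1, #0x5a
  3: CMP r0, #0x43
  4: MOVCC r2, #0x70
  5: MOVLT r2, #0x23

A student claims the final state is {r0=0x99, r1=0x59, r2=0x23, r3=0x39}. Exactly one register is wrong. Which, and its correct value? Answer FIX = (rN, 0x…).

FIX = (r0, 0x0c)

0: ✓ CMP  NZCV=1001
1: · SUBPL
2: · ADDHI
3: ✓ CMP  NZCV=1000
4: ✓ MOVCC  r2←0x70
5: ✓ MOVLT  r2←0x23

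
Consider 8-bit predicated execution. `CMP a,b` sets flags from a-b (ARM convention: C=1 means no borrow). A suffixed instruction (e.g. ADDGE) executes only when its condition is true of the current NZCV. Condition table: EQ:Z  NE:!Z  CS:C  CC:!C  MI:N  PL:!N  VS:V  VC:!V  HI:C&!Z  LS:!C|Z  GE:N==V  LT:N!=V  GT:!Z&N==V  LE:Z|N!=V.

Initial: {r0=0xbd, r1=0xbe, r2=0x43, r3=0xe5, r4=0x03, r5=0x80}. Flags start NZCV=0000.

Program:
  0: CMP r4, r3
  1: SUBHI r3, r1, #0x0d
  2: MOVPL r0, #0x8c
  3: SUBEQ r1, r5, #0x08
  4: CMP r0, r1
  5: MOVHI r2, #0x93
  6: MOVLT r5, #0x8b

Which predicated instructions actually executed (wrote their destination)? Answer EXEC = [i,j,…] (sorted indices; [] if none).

0: ✓ CMP  NZCV=0000
1: · SUBHI
2: ✓ MOVPL  r0←0x8c
3: · SUBEQ
4: ✓ CMP  NZCV=1000
5: · MOVHI
6: ✓ MOVLT  r5←0x8b

EXEC = [2,6]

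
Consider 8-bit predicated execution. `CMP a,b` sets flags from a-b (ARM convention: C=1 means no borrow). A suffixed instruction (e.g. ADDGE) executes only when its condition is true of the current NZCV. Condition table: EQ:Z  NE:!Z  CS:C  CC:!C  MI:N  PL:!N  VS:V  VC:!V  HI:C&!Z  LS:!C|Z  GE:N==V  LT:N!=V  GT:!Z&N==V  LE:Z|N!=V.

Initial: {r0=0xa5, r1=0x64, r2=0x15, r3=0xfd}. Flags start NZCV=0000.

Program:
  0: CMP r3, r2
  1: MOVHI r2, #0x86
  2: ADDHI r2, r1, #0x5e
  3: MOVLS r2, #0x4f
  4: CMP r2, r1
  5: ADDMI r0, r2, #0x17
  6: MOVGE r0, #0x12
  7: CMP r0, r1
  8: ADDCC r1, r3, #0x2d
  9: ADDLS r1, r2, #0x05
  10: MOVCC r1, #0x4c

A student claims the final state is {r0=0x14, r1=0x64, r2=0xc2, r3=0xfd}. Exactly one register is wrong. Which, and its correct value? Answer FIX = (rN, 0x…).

[0] flags=1010 → (cmp)
[1] flags=1010 HI?T → r2=0x86
[2] flags=1010 HI?T → r2=0xc2
[3] flags=1010 LS?F → skip
[4] flags=0011 → (cmp)
[5] flags=0011 MI?F → skip
[6] flags=0011 GE?F → skip
[7] flags=0011 → (cmp)
[8] flags=0011 CC?F → skip
[9] flags=0011 LS?F → skip
[10] flags=0011 CC?F → skip

FIX = (r0, 0xa5)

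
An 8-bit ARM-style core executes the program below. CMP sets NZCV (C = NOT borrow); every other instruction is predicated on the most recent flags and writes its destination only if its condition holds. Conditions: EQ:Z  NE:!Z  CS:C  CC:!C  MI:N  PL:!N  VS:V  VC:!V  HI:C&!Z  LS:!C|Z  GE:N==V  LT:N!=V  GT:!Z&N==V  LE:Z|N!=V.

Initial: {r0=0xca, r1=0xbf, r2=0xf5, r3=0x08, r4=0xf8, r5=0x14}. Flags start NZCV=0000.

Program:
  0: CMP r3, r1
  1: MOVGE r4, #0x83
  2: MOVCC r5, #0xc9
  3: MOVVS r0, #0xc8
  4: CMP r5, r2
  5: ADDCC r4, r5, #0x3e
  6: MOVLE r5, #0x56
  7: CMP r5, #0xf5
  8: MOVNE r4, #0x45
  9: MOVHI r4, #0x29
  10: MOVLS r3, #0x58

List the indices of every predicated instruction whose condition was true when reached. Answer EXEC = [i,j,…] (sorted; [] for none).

EXEC = [1,2,5,6,8,10]

[0] flags=0000 → (cmp)
[1] flags=0000 GE?T → r4=0x83
[2] flags=0000 CC?T → r5=0xc9
[3] flags=0000 VS?F → skip
[4] flags=1000 → (cmp)
[5] flags=1000 CC?T → r4=0x07
[6] flags=1000 LE?T → r5=0x56
[7] flags=0000 → (cmp)
[8] flags=0000 NE?T → r4=0x45
[9] flags=0000 HI?F → skip
[10] flags=0000 LS?T → r3=0x58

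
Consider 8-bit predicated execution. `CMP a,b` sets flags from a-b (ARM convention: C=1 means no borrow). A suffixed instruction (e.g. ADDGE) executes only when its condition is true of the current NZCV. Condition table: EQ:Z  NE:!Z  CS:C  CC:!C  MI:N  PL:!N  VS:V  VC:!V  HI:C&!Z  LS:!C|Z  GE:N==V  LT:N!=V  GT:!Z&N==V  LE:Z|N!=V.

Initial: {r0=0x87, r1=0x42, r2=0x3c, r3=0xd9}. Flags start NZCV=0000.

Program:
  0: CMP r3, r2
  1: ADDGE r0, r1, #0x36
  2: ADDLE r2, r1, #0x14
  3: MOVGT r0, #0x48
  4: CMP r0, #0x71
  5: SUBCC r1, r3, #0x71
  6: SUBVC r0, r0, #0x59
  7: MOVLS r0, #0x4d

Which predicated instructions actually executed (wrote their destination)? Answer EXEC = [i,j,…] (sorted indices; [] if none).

EXEC = [2]

[0] flags=1010 → (cmp)
[1] flags=1010 GE?F → skip
[2] flags=1010 LE?T → r2=0x56
[3] flags=1010 GT?F → skip
[4] flags=0011 → (cmp)
[5] flags=0011 CC?F → skip
[6] flags=0011 VC?F → skip
[7] flags=0011 LS?F → skip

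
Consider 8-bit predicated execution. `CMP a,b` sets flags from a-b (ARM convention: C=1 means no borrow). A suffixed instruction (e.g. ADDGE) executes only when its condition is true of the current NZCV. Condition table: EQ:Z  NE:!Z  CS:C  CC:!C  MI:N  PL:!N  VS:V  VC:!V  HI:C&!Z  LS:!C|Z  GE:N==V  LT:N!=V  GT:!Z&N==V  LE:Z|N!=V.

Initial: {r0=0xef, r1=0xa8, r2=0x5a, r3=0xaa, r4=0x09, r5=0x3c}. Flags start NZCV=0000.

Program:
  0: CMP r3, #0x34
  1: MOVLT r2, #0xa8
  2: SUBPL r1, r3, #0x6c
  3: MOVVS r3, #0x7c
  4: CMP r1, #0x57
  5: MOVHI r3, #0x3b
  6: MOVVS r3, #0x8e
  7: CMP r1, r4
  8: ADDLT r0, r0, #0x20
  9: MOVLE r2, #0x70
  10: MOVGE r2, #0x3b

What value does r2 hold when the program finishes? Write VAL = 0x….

VAL = 0x3b

[0] flags=0011 → (cmp)
[1] flags=0011 LT?T → r2=0xa8
[2] flags=0011 PL?T → r1=0x3e
[3] flags=0011 VS?T → r3=0x7c
[4] flags=1000 → (cmp)
[5] flags=1000 HI?F → skip
[6] flags=1000 VS?F → skip
[7] flags=0010 → (cmp)
[8] flags=0010 LT?F → skip
[9] flags=0010 LE?F → skip
[10] flags=0010 GE?T → r2=0x3b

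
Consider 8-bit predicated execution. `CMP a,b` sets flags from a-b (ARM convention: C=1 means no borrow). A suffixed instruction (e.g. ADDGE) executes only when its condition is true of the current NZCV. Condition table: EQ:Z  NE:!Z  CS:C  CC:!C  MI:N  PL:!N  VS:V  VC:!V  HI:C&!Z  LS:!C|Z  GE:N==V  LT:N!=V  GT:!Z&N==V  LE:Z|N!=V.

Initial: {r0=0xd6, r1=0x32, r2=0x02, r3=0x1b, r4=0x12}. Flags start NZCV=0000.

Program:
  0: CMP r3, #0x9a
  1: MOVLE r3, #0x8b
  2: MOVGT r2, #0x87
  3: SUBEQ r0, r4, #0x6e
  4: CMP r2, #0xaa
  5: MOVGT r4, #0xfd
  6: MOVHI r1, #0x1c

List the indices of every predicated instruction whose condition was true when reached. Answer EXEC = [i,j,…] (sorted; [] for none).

EXEC = [2]

[0] flags=1001 → (cmp)
[1] flags=1001 LE?F → skip
[2] flags=1001 GT?T → r2=0x87
[3] flags=1001 EQ?F → skip
[4] flags=1000 → (cmp)
[5] flags=1000 GT?F → skip
[6] flags=1000 HI?F → skip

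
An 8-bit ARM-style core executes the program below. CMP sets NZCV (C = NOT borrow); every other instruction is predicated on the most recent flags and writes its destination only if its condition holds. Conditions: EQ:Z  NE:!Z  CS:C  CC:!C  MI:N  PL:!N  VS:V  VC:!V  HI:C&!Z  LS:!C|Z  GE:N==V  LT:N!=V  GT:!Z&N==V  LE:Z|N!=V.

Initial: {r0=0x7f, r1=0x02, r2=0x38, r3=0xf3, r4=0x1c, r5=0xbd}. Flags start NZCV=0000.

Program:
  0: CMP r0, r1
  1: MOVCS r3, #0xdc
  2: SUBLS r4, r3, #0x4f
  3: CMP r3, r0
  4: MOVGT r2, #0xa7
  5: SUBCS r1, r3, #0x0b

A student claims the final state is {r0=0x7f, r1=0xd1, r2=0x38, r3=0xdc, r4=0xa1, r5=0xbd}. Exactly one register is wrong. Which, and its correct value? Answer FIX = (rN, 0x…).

0: ✓ CMP  NZCV=0010
1: ✓ MOVCS  r3←0xdc
2: · SUBLS
3: ✓ CMP  NZCV=0011
4: · MOVGT
5: ✓ SUBCS  r1←0xd1

FIX = (r4, 0x1c)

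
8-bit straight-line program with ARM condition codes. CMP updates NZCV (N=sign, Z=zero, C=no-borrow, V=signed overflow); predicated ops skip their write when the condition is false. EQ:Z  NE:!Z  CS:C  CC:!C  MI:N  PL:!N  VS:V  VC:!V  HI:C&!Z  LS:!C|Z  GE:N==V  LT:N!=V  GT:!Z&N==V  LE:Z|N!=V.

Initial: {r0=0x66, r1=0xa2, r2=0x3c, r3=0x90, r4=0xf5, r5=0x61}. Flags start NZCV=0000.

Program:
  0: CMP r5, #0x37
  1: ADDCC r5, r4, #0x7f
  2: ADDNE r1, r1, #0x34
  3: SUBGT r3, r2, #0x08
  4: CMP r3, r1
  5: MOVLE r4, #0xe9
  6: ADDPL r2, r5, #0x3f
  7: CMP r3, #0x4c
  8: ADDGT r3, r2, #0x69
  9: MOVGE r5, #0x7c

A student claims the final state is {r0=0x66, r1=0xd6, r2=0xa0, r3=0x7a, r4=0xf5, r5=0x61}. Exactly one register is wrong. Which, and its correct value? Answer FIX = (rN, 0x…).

FIX = (r3, 0x34)

0: ✓ CMP  NZCV=0010
1: · ADDCC
2: ✓ ADDNE  r1←0xd6
3: ✓ SUBGT  r3←0x34
4: ✓ CMP  NZCV=0000
5: · MOVLE
6: ✓ ADDPL  r2←0xa0
7: ✓ CMP  NZCV=1000
8: · ADDGT
9: · MOVGE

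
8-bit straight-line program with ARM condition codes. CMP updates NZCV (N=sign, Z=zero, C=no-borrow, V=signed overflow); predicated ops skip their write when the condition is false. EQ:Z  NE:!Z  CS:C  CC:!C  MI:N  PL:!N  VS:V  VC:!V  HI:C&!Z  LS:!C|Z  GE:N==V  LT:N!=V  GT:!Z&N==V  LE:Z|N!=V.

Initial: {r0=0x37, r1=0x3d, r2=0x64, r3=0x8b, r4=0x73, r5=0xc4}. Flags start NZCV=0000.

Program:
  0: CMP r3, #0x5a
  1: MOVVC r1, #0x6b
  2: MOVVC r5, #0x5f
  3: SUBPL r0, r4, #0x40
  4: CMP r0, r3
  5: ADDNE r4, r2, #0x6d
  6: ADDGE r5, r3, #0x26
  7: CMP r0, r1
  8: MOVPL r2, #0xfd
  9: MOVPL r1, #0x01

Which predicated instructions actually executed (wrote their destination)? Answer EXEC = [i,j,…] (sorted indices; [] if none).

[0] flags=0011 → (cmp)
[1] flags=0011 VC?F → skip
[2] flags=0011 VC?F → skip
[3] flags=0011 PL?T → r0=0x33
[4] flags=1001 → (cmp)
[5] flags=1001 NE?T → r4=0xd1
[6] flags=1001 GE?T → r5=0xb1
[7] flags=1000 → (cmp)
[8] flags=1000 PL?F → skip
[9] flags=1000 PL?F → skip

EXEC = [3,5,6]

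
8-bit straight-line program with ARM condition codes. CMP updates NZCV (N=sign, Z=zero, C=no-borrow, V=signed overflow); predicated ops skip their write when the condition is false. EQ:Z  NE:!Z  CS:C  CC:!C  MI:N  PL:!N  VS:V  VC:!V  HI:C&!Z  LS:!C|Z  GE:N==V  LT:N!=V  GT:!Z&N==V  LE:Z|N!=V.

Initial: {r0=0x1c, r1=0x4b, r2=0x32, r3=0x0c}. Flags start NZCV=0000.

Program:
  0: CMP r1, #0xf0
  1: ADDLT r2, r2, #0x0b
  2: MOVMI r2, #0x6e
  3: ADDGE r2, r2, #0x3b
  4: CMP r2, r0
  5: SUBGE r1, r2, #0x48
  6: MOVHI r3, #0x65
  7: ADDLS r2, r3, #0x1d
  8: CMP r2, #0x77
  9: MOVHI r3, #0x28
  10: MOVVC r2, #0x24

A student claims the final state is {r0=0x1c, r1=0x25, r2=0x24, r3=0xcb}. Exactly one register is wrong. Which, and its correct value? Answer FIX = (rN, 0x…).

[0] flags=0000 → (cmp)
[1] flags=0000 LT?F → skip
[2] flags=0000 MI?F → skip
[3] flags=0000 GE?T → r2=0x6d
[4] flags=0010 → (cmp)
[5] flags=0010 GE?T → r1=0x25
[6] flags=0010 HI?T → r3=0x65
[7] flags=0010 LS?F → skip
[8] flags=1000 → (cmp)
[9] flags=1000 HI?F → skip
[10] flags=1000 VC?T → r2=0x24

FIX = (r3, 0x65)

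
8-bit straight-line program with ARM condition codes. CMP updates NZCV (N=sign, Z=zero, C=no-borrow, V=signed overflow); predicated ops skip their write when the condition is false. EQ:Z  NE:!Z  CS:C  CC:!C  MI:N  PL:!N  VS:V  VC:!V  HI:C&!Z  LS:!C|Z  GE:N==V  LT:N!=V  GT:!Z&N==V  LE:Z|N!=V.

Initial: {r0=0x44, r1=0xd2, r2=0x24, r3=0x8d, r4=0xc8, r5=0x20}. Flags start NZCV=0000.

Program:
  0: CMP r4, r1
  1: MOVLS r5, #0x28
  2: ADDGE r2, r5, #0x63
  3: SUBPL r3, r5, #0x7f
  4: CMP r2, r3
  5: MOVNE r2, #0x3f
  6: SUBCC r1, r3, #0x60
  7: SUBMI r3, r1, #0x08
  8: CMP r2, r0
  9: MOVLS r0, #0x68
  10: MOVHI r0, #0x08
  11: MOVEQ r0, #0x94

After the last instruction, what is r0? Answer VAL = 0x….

0: ✓ CMP  NZCV=1000
1: ✓ MOVLS  r5←0x28
2: · ADDGE
3: · SUBPL
4: ✓ CMP  NZCV=1001
5: ✓ MOVNE  r2←0x3f
6: ✓ SUBCC  r1←0x2d
7: ✓ SUBMI  r3←0x25
8: ✓ CMP  NZCV=1000
9: ✓ MOVLS  r0←0x68
10: · MOVHI
11: · MOVEQ

VAL = 0x68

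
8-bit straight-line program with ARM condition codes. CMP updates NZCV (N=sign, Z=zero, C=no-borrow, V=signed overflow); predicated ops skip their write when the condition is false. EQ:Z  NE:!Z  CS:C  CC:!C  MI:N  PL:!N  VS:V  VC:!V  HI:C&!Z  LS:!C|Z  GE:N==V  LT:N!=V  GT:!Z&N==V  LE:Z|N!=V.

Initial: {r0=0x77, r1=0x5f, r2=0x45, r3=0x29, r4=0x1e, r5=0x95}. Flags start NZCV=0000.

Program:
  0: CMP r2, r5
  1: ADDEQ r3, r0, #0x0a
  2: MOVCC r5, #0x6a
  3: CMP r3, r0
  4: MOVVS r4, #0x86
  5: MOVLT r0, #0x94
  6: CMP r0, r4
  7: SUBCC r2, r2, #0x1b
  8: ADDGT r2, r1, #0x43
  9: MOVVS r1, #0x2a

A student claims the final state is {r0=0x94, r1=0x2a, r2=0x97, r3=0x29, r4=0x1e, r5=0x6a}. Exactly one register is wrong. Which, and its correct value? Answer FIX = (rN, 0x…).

0: ✓ CMP  NZCV=1001
1: · ADDEQ
2: ✓ MOVCC  r5←0x6a
3: ✓ CMP  NZCV=1000
4: · MOVVS
5: ✓ MOVLT  r0←0x94
6: ✓ CMP  NZCV=0011
7: · SUBCC
8: · ADDGT
9: ✓ MOVVS  r1←0x2a

FIX = (r2, 0x45)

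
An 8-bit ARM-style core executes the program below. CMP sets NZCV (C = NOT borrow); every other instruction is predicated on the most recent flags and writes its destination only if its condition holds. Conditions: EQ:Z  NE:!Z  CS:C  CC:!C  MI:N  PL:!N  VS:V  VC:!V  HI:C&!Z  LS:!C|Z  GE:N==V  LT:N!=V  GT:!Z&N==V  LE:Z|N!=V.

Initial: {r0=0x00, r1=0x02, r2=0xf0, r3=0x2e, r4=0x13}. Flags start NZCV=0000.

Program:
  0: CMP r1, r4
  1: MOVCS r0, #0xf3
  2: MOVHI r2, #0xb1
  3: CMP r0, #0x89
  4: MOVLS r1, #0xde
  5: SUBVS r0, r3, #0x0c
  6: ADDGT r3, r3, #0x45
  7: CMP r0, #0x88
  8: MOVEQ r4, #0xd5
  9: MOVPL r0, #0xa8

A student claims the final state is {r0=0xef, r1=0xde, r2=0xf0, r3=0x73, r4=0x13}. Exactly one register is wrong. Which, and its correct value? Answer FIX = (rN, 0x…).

FIX = (r0, 0xa8)

0: ✓ CMP  NZCV=1000
1: · MOVCS
2: · MOVHI
3: ✓ CMP  NZCV=0000
4: ✓ MOVLS  r1←0xde
5: · SUBVS
6: ✓ ADDGT  r3←0x73
7: ✓ CMP  NZCV=0000
8: · MOVEQ
9: ✓ MOVPL  r0←0xa8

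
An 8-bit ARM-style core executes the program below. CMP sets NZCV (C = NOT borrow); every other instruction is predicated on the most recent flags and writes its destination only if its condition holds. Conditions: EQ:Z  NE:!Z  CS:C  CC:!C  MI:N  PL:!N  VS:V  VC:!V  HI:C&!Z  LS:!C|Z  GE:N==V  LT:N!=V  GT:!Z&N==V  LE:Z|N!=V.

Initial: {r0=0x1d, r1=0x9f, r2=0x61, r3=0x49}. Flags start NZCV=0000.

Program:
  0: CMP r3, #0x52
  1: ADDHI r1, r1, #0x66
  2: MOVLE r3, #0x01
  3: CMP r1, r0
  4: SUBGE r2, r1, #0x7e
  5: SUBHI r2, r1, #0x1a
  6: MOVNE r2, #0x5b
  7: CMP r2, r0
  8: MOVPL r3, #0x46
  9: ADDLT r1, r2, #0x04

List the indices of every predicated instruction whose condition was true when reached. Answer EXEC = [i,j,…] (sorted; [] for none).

[0] flags=1000 → (cmp)
[1] flags=1000 HI?F → skip
[2] flags=1000 LE?T → r3=0x01
[3] flags=1010 → (cmp)
[4] flags=1010 GE?F → skip
[5] flags=1010 HI?T → r2=0x85
[6] flags=1010 NE?T → r2=0x5b
[7] flags=0010 → (cmp)
[8] flags=0010 PL?T → r3=0x46
[9] flags=0010 LT?F → skip

EXEC = [2,5,6,8]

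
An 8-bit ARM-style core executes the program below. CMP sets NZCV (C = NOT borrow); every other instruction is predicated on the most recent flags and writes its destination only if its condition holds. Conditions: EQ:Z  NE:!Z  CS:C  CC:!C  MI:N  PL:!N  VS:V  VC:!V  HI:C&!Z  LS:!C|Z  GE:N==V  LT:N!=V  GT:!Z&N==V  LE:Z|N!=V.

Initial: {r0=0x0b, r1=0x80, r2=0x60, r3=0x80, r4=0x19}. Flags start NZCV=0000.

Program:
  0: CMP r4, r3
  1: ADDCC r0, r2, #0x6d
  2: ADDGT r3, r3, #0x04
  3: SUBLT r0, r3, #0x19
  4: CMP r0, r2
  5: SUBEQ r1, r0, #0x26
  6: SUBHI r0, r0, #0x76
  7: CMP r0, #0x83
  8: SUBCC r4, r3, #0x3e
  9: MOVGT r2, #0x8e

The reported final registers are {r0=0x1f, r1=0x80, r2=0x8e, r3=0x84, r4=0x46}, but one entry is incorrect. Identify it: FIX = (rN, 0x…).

FIX = (r0, 0x57)

[0] flags=1001 → (cmp)
[1] flags=1001 CC?T → r0=0xcd
[2] flags=1001 GT?T → r3=0x84
[3] flags=1001 LT?F → skip
[4] flags=0011 → (cmp)
[5] flags=0011 EQ?F → skip
[6] flags=0011 HI?T → r0=0x57
[7] flags=1001 → (cmp)
[8] flags=1001 CC?T → r4=0x46
[9] flags=1001 GT?T → r2=0x8e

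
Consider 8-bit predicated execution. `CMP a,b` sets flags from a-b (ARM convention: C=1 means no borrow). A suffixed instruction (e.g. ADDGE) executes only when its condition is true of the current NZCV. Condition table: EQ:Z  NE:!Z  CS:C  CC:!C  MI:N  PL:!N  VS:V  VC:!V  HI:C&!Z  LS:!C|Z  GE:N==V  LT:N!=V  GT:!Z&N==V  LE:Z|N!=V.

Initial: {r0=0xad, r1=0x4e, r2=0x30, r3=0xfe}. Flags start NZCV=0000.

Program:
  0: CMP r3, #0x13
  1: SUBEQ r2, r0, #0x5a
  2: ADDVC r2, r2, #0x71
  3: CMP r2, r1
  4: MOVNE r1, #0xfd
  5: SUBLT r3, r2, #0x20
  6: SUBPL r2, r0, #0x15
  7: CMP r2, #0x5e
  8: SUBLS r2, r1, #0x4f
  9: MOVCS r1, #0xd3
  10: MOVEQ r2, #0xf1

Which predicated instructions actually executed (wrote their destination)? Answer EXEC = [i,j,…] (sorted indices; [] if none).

EXEC = [2,4,5,6,9]

0: ✓ CMP  NZCV=1010
1: · SUBEQ
2: ✓ ADDVC  r2←0xa1
3: ✓ CMP  NZCV=0011
4: ✓ MOVNE  r1←0xfd
5: ✓ SUBLT  r3←0x81
6: ✓ SUBPL  r2←0x98
7: ✓ CMP  NZCV=0011
8: · SUBLS
9: ✓ MOVCS  r1←0xd3
10: · MOVEQ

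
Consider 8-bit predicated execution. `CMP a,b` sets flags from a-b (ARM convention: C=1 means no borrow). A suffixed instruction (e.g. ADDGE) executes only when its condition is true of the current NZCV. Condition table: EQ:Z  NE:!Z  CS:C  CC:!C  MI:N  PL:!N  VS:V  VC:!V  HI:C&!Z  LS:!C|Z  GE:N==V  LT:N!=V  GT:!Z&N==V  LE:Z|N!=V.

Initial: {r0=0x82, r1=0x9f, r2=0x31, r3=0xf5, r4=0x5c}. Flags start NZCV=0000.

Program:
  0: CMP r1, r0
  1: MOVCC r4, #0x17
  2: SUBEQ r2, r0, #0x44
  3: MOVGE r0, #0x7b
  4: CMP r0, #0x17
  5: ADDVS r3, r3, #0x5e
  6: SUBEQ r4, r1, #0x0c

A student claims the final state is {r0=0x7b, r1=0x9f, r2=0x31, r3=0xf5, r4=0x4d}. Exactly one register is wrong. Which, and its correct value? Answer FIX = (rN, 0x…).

FIX = (r4, 0x5c)

[0] flags=0010 → (cmp)
[1] flags=0010 CC?F → skip
[2] flags=0010 EQ?F → skip
[3] flags=0010 GE?T → r0=0x7b
[4] flags=0010 → (cmp)
[5] flags=0010 VS?F → skip
[6] flags=0010 EQ?F → skip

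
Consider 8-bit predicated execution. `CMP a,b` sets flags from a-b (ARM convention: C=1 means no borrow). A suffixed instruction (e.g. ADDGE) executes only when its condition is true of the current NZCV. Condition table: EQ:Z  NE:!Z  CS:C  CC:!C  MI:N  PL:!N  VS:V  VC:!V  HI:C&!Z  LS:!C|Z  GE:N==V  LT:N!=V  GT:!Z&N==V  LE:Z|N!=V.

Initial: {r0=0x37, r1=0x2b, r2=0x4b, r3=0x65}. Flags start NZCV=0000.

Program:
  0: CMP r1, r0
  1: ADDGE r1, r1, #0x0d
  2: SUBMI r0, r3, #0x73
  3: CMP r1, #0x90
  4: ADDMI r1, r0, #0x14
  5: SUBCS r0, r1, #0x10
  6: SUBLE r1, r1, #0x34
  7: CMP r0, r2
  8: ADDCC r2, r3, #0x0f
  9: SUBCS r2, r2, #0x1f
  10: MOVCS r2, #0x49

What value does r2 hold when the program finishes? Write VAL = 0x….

[0] flags=1000 → (cmp)
[1] flags=1000 GE?F → skip
[2] flags=1000 MI?T → r0=0xf2
[3] flags=1001 → (cmp)
[4] flags=1001 MI?T → r1=0x06
[5] flags=1001 CS?F → skip
[6] flags=1001 LE?F → skip
[7] flags=1010 → (cmp)
[8] flags=1010 CC?F → skip
[9] flags=1010 CS?T → r2=0x2c
[10] flags=1010 CS?T → r2=0x49

VAL = 0x49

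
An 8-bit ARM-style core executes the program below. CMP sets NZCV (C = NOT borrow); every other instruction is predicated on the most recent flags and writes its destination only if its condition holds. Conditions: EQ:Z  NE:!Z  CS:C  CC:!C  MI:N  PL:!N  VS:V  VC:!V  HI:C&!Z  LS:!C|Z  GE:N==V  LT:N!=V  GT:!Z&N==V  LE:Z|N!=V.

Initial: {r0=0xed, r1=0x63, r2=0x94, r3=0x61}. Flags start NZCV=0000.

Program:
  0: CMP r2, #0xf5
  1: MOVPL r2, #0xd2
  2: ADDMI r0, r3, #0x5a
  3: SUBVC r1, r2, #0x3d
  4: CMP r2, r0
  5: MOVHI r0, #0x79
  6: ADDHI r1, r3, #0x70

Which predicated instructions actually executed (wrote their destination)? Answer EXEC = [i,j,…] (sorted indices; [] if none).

[0] flags=1000 → (cmp)
[1] flags=1000 PL?F → skip
[2] flags=1000 MI?T → r0=0xbb
[3] flags=1000 VC?T → r1=0x57
[4] flags=1000 → (cmp)
[5] flags=1000 HI?F → skip
[6] flags=1000 HI?F → skip

EXEC = [2,3]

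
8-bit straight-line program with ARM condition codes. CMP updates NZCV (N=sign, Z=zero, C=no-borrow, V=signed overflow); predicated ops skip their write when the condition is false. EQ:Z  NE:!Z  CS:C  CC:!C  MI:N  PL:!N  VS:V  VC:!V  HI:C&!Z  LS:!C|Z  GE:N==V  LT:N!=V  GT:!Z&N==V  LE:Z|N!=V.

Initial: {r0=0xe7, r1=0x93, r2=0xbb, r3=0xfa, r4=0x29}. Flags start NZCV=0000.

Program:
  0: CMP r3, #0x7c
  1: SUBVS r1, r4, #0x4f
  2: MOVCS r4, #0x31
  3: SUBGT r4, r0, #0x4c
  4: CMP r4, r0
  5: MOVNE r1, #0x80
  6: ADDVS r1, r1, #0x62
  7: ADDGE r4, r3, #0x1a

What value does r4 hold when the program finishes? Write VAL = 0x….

[0] flags=0011 → (cmp)
[1] flags=0011 VS?T → r1=0xda
[2] flags=0011 CS?T → r4=0x31
[3] flags=0011 GT?F → skip
[4] flags=0000 → (cmp)
[5] flags=0000 NE?T → r1=0x80
[6] flags=0000 VS?F → skip
[7] flags=0000 GE?T → r4=0x14

VAL = 0x14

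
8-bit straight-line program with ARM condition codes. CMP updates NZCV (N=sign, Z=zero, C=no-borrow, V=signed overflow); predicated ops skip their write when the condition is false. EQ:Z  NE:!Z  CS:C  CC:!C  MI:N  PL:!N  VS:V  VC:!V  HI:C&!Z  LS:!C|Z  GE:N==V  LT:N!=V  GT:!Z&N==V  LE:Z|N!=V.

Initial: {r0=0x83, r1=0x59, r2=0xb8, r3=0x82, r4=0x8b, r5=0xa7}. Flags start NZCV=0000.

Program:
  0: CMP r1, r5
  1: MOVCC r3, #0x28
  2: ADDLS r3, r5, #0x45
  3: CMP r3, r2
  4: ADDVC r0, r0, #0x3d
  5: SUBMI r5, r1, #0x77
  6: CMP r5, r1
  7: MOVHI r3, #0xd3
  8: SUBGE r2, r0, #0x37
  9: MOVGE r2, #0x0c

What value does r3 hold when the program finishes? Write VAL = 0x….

VAL = 0xd3

[0] flags=1001 → (cmp)
[1] flags=1001 CC?T → r3=0x28
[2] flags=1001 LS?T → r3=0xec
[3] flags=0010 → (cmp)
[4] flags=0010 VC?T → r0=0xc0
[5] flags=0010 MI?F → skip
[6] flags=0011 → (cmp)
[7] flags=0011 HI?T → r3=0xd3
[8] flags=0011 GE?F → skip
[9] flags=0011 GE?F → skip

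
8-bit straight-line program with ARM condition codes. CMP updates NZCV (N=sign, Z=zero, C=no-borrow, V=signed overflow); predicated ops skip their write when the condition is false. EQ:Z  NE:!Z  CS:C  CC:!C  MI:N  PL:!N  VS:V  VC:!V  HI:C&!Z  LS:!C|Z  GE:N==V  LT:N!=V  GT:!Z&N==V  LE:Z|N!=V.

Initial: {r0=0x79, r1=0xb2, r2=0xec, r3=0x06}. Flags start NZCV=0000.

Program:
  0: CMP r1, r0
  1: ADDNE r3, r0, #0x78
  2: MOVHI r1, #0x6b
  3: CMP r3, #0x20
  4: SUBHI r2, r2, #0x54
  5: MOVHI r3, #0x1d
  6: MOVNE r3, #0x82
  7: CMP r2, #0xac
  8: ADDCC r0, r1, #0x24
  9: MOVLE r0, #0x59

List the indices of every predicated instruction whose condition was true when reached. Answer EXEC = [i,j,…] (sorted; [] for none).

EXEC = [1,2,4,5,6,8,9]

0: ✓ CMP  NZCV=0011
1: ✓ ADDNE  r3←0xf1
2: ✓ MOVHI  r1←0x6b
3: ✓ CMP  NZCV=1010
4: ✓ SUBHI  r2←0x98
5: ✓ MOVHI  r3←0x1d
6: ✓ MOVNE  r3←0x82
7: ✓ CMP  NZCV=1000
8: ✓ ADDCC  r0←0x8f
9: ✓ MOVLE  r0←0x59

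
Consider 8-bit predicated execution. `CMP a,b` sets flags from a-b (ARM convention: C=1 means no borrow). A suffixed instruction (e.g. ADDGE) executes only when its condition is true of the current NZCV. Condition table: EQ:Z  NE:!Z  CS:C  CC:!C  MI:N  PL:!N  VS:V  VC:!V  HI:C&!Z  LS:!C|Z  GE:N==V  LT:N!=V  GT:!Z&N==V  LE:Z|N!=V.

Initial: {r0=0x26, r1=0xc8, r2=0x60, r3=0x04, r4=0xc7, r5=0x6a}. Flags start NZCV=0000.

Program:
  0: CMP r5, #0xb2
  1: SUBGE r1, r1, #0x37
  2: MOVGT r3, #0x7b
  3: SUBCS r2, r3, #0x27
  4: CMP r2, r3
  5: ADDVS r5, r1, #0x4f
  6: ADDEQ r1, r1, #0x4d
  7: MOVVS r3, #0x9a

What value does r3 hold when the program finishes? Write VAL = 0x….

[0] flags=1001 → (cmp)
[1] flags=1001 GE?T → r1=0x91
[2] flags=1001 GT?T → r3=0x7b
[3] flags=1001 CS?F → skip
[4] flags=1000 → (cmp)
[5] flags=1000 VS?F → skip
[6] flags=1000 EQ?F → skip
[7] flags=1000 VS?F → skip

VAL = 0x7b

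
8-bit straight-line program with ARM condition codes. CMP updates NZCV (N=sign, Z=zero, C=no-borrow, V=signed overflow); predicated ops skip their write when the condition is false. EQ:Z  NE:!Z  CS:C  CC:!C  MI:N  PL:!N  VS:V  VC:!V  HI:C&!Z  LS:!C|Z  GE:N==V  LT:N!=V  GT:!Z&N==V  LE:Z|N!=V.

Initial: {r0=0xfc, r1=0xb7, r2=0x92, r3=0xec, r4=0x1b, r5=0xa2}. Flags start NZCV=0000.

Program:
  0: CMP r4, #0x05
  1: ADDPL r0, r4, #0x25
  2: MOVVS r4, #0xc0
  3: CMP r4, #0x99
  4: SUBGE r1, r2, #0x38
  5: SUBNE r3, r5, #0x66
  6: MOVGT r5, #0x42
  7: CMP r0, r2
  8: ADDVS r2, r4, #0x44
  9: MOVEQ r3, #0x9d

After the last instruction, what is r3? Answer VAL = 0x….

VAL = 0x3c

0: ✓ CMP  NZCV=0010
1: ✓ ADDPL  r0←0x40
2: · MOVVS
3: ✓ CMP  NZCV=1001
4: ✓ SUBGE  r1←0x5a
5: ✓ SUBNE  r3←0x3c
6: ✓ MOVGT  r5←0x42
7: ✓ CMP  NZCV=1001
8: ✓ ADDVS  r2←0x5f
9: · MOVEQ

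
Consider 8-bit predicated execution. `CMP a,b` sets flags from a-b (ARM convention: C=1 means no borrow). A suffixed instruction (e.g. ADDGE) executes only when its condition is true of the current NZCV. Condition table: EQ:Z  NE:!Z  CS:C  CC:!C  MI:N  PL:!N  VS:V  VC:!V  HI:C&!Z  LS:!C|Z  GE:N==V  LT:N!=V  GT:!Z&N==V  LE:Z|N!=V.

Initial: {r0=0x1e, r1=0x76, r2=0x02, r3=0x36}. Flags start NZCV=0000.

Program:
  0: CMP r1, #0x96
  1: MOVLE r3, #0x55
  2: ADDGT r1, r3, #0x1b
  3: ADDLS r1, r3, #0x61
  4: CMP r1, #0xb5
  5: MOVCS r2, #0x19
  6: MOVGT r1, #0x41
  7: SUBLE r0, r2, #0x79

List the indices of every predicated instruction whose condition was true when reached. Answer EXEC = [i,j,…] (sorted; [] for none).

[0] flags=1001 → (cmp)
[1] flags=1001 LE?F → skip
[2] flags=1001 GT?T → r1=0x51
[3] flags=1001 LS?T → r1=0x97
[4] flags=1000 → (cmp)
[5] flags=1000 CS?F → skip
[6] flags=1000 GT?F → skip
[7] flags=1000 LE?T → r0=0x89

EXEC = [2,3,7]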